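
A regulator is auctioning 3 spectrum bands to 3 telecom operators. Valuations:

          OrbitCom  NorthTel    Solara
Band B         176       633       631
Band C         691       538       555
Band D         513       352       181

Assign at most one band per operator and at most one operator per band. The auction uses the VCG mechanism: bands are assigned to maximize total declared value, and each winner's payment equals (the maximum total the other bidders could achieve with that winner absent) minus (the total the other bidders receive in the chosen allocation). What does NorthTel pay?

NorthTel pays $254M.

Efficient allocation: OrbitCom→Band D ($513M), NorthTel→Band B ($633M), Solara→Band C ($555M); total welfare W = $1701M.
NorthTel receives Band B at value $633M, so the others get W − 633 = $1068M.
Without NorthTel: best allocation of the remaining 2 bidders over all 3 bands is OrbitCom→Band C ($691M), Solara→Band B ($631M), total $1322M.
VCG payment = (others' best without NorthTel) − (others' welfare with NorthTel) = 1322 − 1068 = $254M.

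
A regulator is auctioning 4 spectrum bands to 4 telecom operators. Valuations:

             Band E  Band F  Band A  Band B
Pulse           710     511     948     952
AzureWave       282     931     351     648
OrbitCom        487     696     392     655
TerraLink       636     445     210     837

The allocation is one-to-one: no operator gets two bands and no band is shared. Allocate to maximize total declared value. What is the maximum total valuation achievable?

Max total: $3203M

This is the linear assignment problem.
Optimal: Pulse→Band A ($948M), AzureWave→Band F ($931M), OrbitCom→Band E ($487M), TerraLink→Band B ($837M) — total 948+931+487+837 = $3203M.
Max-entry greedy (repeatedly take the single best remaining cell) gives $2911M, worse by 292.
Swapping TerraLink↔AzureWave (TerraLink→Band F $445M, AzureWave→Band B $648M) loses 675.
No other one-to-one assignment exceeds $3203M.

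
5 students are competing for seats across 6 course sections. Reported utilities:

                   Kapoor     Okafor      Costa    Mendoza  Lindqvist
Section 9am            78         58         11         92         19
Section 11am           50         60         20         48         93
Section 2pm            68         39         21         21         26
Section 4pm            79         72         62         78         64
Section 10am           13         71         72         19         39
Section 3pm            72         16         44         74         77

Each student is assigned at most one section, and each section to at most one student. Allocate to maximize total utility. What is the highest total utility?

Optimal: Kapoor→Section 3pm (72 points), Okafor→Section 4pm (72 points), Costa→Section 10am (72 points), Mendoza→Section 9am (92 points), Lindqvist→Section 11am (93 points) — total 72+72+72+92+93 = 401 points.
Column-greedy (each section in turn goes to its best remaining student) gives 397 points, worse by 4.
Swapping Kapoor↔Costa (Kapoor→Section 10am 13 points, Costa→Section 3pm 44 points) loses 87.

Max total: 401 points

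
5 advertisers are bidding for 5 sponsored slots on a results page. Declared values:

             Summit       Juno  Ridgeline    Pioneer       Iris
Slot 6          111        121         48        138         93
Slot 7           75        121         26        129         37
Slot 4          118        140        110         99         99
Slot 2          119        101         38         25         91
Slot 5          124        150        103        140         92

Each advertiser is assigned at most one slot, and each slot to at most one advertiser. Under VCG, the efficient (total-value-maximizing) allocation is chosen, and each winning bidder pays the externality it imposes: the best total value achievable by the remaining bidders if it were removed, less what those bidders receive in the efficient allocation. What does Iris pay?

Efficient allocation: Summit→Slot 2 ($119), Juno→Slot 5 ($150), Ridgeline→Slot 4 ($110), Pioneer→Slot 7 ($129), Iris→Slot 6 ($93); total welfare W = $601.
Iris receives Slot 6 at value $93, so the others get W − 93 = $508.
Without Iris: best allocation of the remaining 4 bidders over all 5 slots is Summit→Slot 2 ($119), Juno→Slot 5 ($150), Ridgeline→Slot 4 ($110), Pioneer→Slot 6 ($138), total $517.
VCG payment = (others' best without Iris) − (others' welfare with Iris) = 517 − 508 = $9.

Iris pays $9.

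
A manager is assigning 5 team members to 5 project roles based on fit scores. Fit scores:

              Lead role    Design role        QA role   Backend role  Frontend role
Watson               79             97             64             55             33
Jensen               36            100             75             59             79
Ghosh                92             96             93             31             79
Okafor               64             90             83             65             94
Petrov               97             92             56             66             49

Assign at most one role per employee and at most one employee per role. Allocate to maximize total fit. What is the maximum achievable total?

Max total: 440 pts

Optimal: Watson→Design role (97 pts), Jensen→Backend role (59 pts), Ghosh→QA role (93 pts), Okafor→Frontend role (94 pts), Petrov→Lead role (97 pts) — total 97+59+93+94+97 = 440 pts.
Max-entry greedy (repeatedly take the single best remaining cell) gives 439 pts, worse by 1.
Next-best assignment: Watson→Backend role, Jensen→Design role, Ghosh→QA role, Okafor→Frontend role, Petrov→Lead role = 439 pts.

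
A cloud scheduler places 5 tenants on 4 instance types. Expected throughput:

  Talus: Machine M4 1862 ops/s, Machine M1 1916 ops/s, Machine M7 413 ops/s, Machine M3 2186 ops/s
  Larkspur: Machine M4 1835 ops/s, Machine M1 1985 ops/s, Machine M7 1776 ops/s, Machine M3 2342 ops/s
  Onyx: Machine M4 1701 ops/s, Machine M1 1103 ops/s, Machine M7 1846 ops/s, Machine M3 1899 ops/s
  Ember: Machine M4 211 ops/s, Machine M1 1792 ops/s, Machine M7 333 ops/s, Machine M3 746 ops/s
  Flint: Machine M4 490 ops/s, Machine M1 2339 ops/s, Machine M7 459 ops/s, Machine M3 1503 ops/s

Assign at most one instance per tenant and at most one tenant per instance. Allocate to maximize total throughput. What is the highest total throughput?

Maximum total: 8389 ops/s

This is a one-to-one assignment (maximum-weight bipartite matching).
Optimal: Talus→Machine M4 (1862 ops/s), Flint→Machine M1 (2339 ops/s), Onyx→Machine M7 (1846 ops/s), Larkspur→Machine M3 (2342 ops/s) — total 1862+2339+1846+2342 = 8389 ops/s.
Row-greedy (each tenant in turn takes its best remaining instance) gives 6228 ops/s, worse by 2161.
Swapping Larkspur↔Flint (Larkspur→Machine M1 1985 ops/s, Flint→Machine M3 1503 ops/s) loses 1193.
Every other assignment is strictly worse.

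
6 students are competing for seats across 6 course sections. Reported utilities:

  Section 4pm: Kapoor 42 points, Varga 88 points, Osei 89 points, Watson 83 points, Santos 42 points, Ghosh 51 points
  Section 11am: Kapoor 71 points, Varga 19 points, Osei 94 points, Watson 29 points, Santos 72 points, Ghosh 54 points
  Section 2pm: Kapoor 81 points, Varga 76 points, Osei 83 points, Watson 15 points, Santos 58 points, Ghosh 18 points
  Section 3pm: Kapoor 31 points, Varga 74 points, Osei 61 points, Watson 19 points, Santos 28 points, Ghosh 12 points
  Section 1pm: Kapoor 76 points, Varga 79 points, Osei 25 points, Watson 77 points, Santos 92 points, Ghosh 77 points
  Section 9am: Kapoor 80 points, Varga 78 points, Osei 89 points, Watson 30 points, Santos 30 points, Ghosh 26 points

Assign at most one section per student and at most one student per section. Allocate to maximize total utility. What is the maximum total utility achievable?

Maximum total: 476 points

Treat this as an assignment problem: match each student to one section.
Optimal: Kapoor→Section 2pm (81 points), Varga→Section 3pm (74 points), Osei→Section 9am (89 points), Watson→Section 4pm (83 points), Santos→Section 11am (72 points), Ghosh→Section 1pm (77 points) — total 81+74+89+83+72+77 = 476 points.
Column-greedy (each section in turn goes to its best remaining student) gives 419 points, worse by 57.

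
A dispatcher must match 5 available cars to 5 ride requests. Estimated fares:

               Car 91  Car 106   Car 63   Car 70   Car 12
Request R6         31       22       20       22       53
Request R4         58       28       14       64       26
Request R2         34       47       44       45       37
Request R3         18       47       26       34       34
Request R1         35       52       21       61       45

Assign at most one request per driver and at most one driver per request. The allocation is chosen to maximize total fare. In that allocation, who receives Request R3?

Optimal: Car 91→Request R4 ($58), Car 106→Request R3 ($47), Car 63→Request R2 ($44), Car 70→Request R1 ($61), Car 12→Request R6 ($53) — total 58+47+44+61+53 = $263.
Checked against all permutations: $263 is optimal.
Car 106's own top request is Request R1 ($52), but forcing Car 106→Request R1 and reassigning the rest optimally gives only $241 — worse by 22.

Car 106 receives Request R3.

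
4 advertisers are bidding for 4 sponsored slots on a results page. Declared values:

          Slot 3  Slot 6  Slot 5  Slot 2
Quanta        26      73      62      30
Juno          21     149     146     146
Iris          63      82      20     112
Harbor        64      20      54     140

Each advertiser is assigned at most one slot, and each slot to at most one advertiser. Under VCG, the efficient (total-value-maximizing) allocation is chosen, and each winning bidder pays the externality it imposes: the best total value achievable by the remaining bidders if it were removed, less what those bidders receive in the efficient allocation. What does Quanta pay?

Quanta pays $19.

Efficient allocation: Quanta→Slot 6 ($73), Juno→Slot 5 ($146), Iris→Slot 3 ($63), Harbor→Slot 2 ($140); total welfare W = $422.
Quanta receives Slot 6 at value $73, so the others get W − 73 = $349.
Without Quanta: best allocation of the remaining 3 bidders over all 4 slots is Juno→Slot 5 ($146), Iris→Slot 6 ($82), Harbor→Slot 2 ($140), total $368.
VCG payment = (others' best without Quanta) − (others' welfare with Quanta) = 368 − 349 = $19.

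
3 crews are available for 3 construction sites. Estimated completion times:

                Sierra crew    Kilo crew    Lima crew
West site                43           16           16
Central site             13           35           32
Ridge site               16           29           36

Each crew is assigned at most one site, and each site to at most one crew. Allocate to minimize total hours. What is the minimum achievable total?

Treat this as an assignment problem: match each crew to one site.
Optimal: Sierra crew→Central site (13 hours), Kilo crew→Ridge site (29 hours), Lima crew→West site (16 hours) — total 13+29+16 = 58 hours.
Column-greedy (each site in turn goes to its cheapest remaining crew) gives 65 hours, worse by 7.
No other one-to-one assignment undercuts 58 hours.

Min total: 58 hours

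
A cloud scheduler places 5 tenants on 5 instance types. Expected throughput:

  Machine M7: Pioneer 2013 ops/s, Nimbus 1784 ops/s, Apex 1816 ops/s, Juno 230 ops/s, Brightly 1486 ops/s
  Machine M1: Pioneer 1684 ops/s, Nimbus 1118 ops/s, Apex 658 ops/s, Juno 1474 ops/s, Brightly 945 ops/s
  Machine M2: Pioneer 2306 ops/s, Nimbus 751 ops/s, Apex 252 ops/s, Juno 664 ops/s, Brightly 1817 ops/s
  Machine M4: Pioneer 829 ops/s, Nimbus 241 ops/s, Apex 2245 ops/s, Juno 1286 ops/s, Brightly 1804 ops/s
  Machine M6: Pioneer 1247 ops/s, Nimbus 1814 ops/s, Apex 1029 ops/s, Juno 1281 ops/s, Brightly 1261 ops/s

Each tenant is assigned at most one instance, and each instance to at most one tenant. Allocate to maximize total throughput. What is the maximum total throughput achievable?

This is the linear assignment problem.
Optimal: Pioneer→Machine M7 (2013 ops/s), Nimbus→Machine M6 (1814 ops/s), Apex→Machine M4 (2245 ops/s), Juno→Machine M1 (1474 ops/s), Brightly→Machine M2 (1817 ops/s) — total 2013+1814+2245+1474+1817 = 9363 ops/s.
Next-best assignment: Pioneer→Machine M2, Nimbus→Machine M6, Apex→Machine M4, Juno→Machine M1, Brightly→Machine M7 = 9325 ops/s.

Maximum total: 9363 ops/s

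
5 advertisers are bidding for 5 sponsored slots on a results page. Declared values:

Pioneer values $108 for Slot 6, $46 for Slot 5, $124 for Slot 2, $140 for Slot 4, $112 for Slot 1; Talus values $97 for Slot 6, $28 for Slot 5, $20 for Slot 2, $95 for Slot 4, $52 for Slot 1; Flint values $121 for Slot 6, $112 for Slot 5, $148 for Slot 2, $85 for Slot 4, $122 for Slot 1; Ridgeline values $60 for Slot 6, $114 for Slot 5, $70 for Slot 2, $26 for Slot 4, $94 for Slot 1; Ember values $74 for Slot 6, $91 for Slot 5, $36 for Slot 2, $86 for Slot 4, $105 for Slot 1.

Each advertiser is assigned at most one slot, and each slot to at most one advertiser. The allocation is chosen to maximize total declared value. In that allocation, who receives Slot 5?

This is the linear assignment problem.
Optimal: Pioneer→Slot 4 ($140), Talus→Slot 6 ($97), Flint→Slot 2 ($148), Ridgeline→Slot 5 ($114), Ember→Slot 1 ($105) — total 140+97+148+114+105 = $604.
Column-greedy (each slot in turn goes to its best remaining advertiser) gives $559, worse by 45.
Next-best assignment: Pioneer→Slot 6, Talus→Slot 4, Flint→Slot 2, Ridgeline→Slot 5, Ember→Slot 1 = $570.
Swapping Talus↔Ember (Talus→Slot 1 $52, Ember→Slot 6 $74) loses 76.
Checked against all permutations: $604 is optimal.

Ridgeline receives Slot 5.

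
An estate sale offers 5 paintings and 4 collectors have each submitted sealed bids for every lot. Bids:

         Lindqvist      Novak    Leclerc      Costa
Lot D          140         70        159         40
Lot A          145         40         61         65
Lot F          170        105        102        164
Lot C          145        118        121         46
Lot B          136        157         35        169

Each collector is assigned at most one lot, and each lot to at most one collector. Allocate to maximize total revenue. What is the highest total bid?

Max total: $625

Treat this as an assignment problem: match each collector to one lot.
Optimal: Lindqvist→Lot A ($145), Novak→Lot B ($157), Leclerc→Lot D ($159), Costa→Lot F ($164) — total 145+157+159+164 = $625.
Column-greedy (each lot in turn goes to its best remaining collector) gives $586, worse by 39.
No other one-to-one assignment exceeds $625.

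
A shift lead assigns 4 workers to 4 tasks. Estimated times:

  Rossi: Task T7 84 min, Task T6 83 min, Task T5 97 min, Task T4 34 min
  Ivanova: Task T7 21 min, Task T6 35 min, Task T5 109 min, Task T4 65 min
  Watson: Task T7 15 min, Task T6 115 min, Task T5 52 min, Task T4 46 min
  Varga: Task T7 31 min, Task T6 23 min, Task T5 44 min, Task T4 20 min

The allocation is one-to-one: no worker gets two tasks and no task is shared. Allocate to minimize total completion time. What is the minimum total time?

This is the linear assignment problem.
Optimal: Rossi→Task T4 (34 min), Ivanova→Task T6 (35 min), Watson→Task T7 (15 min), Varga→Task T5 (44 min) — total 34+35+15+44 = 128 min.
Row-greedy (each worker in turn takes its cheapest remaining task) gives 130 min, worse by 2.
Swapping Ivanova↔Varga (Ivanova→Task T5 109 min, Varga→Task T6 23 min) adds 53.

Min total: 128 min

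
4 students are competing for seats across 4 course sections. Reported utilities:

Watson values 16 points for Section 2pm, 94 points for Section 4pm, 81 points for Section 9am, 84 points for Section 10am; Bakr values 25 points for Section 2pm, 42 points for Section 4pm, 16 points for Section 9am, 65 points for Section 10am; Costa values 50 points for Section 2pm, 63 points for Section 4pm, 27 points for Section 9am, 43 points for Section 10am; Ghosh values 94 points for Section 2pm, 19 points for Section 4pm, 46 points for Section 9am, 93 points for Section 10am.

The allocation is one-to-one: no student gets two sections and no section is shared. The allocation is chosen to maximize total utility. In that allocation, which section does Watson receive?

Watson receives Section 9am.

Optimal: Watson→Section 9am (81 points), Bakr→Section 10am (65 points), Costa→Section 4pm (63 points), Ghosh→Section 2pm (94 points) — total 81+65+63+94 = 303 points.
Column-greedy (each section in turn goes to its best remaining student) gives 280 points, worse by 23.
Watson's own top section is Section 4pm (94 points), but forcing Watson→Section 4pm and reassigning the rest optimally gives only 280 points — worse by 23.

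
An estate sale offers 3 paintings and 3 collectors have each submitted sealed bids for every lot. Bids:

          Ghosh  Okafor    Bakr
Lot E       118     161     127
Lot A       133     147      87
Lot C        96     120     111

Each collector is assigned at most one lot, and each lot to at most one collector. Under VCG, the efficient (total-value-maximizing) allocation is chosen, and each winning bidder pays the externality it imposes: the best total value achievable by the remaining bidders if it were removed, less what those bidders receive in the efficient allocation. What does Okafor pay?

Efficient allocation: Ghosh→Lot A ($133), Okafor→Lot E ($161), Bakr→Lot C ($111); total welfare W = $405.
Okafor receives Lot E at value $161, so the others get W − 161 = $244.
Without Okafor: best allocation of the remaining 2 bidders over all 3 lots is Ghosh→Lot A ($133), Bakr→Lot E ($127), total $260.
VCG payment = (others' best without Okafor) − (others' welfare with Okafor) = 260 − 244 = $16.

Okafor pays $16.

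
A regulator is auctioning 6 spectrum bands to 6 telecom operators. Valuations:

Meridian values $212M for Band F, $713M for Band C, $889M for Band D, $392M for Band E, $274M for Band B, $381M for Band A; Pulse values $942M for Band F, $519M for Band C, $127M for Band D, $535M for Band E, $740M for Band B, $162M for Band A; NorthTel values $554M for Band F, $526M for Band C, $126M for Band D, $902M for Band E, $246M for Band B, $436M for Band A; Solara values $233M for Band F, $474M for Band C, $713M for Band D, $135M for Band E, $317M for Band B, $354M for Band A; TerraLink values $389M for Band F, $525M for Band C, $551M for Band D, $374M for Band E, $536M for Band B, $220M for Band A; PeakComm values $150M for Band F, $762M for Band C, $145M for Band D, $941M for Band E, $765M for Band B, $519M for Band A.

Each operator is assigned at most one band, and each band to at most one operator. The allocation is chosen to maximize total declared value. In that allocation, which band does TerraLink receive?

TerraLink receives Band B.

Optimal: Meridian→Band D ($889M), Pulse→Band F ($942M), NorthTel→Band E ($902M), Solara→Band A ($354M), TerraLink→Band B ($536M), PeakComm→Band C ($762M) — total 889+942+902+354+536+762 = $4385M.
Row-greedy (each operator in turn takes its best remaining band) gives $4262M, worse by 123.
TerraLink's own top band is Band D ($551M), but forcing TerraLink→Band D and reassigning the rest optimally gives only $4227M — worse by 158.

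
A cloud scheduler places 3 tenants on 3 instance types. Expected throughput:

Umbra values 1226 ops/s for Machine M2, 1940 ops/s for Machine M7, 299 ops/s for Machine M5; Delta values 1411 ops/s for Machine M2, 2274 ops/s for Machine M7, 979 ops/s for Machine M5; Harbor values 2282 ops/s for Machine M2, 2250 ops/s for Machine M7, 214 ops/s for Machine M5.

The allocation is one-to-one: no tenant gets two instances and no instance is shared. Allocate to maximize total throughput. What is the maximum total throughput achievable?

This is a one-to-one assignment (maximum-weight bipartite matching).
Optimal: Umbra→Machine M7 (1940 ops/s), Delta→Machine M5 (979 ops/s), Harbor→Machine M2 (2282 ops/s) — total 1940+979+2282 = 5201 ops/s.
Max-entry greedy (repeatedly take the single best remaining cell) gives 4855 ops/s, worse by 346.

Maximum total: 5201 ops/s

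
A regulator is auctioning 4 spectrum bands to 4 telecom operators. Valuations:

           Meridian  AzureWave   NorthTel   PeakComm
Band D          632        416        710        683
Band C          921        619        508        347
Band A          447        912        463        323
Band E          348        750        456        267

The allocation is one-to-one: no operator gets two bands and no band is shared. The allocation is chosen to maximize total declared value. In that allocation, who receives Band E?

NorthTel receives Band E.

Optimal: Meridian→Band C ($921M), AzureWave→Band A ($912M), NorthTel→Band E ($456M), PeakComm→Band D ($683M) — total 921+912+456+683 = $2972M.
Column-greedy (each band in turn goes to its best remaining operator) gives $2810M, worse by 162.
Next-best assignment: Meridian→Band C, AzureWave→Band E, NorthTel→Band A, PeakComm→Band D = $2817M.
Swapping AzureWave↔PeakComm (AzureWave→Band D $416M, PeakComm→Band A $323M) loses 856.
Every other assignment is strictly worse.
NorthTel's own top band is Band D ($710M), but forcing NorthTel→Band D and reassigning the rest optimally gives only $2810M — worse by 162.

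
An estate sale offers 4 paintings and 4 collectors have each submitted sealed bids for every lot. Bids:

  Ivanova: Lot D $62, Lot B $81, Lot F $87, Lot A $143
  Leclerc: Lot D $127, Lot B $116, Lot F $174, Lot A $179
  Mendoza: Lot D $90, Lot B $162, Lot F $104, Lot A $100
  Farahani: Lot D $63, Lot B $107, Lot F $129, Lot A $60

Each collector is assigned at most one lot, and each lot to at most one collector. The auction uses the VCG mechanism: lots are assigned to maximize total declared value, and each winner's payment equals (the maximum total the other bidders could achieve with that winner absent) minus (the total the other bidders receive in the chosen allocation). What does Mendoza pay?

Mendoza pays $25.

Efficient allocation: Ivanova→Lot A ($143), Leclerc→Lot D ($127), Mendoza→Lot B ($162), Farahani→Lot F ($129); total welfare W = $561.
Mendoza receives Lot B at value $162, so the others get W − 162 = $399.
Without Mendoza: best allocation of the remaining 3 bidders over all 4 lots is Ivanova→Lot A ($143), Leclerc→Lot F ($174), Farahani→Lot B ($107), total $424.
VCG payment = (others' best without Mendoza) − (others' welfare with Mendoza) = 424 − 399 = $25.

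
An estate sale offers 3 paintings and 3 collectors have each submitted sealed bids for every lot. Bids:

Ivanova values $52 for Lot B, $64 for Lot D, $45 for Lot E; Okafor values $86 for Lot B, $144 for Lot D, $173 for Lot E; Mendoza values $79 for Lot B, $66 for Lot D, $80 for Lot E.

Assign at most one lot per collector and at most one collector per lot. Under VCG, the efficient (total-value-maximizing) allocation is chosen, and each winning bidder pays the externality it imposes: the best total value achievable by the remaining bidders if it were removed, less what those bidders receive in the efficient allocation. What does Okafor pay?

Efficient allocation: Ivanova→Lot D ($64), Okafor→Lot E ($173), Mendoza→Lot B ($79); total welfare W = $316.
Okafor receives Lot E at value $173, so the others get W − 173 = $143.
Without Okafor: best allocation of the remaining 2 bidders over all 3 lots is Ivanova→Lot D ($64), Mendoza→Lot E ($80), total $144.
VCG payment = (others' best without Okafor) − (others' welfare with Okafor) = 144 − 143 = $1.

Okafor pays $1.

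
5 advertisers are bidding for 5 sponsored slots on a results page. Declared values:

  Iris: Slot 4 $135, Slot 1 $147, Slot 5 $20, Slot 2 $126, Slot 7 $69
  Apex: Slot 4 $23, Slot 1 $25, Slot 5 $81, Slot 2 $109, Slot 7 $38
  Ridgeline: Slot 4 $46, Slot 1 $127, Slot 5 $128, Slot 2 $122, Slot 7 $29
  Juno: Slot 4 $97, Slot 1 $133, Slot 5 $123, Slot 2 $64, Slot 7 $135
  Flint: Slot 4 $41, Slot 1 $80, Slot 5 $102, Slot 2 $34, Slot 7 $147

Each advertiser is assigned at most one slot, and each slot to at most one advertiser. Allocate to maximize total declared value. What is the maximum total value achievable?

Maximum total: $652

Optimal: Iris→Slot 4 ($135), Apex→Slot 2 ($109), Ridgeline→Slot 5 ($128), Juno→Slot 1 ($133), Flint→Slot 7 ($147) — total 135+109+128+133+147 = $652.
Max-entry greedy (repeatedly take the single best remaining cell) gives $628, worse by 24.
Swapping Apex↔Flint (Apex→Slot 7 $38, Flint→Slot 2 $34) loses 184.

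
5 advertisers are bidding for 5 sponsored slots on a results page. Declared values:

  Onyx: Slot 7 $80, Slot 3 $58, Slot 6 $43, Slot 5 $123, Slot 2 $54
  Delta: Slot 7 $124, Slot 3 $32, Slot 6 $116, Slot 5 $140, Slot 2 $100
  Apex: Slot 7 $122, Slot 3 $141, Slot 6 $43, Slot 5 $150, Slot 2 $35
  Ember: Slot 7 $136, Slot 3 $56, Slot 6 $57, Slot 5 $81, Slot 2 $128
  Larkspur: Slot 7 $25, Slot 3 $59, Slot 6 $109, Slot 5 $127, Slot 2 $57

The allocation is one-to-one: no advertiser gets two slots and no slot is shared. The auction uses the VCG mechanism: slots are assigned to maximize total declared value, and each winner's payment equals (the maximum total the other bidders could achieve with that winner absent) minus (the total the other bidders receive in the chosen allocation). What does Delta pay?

Delta pays $8.

Efficient allocation: Onyx→Slot 5 ($123), Delta→Slot 7 ($124), Apex→Slot 3 ($141), Ember→Slot 2 ($128), Larkspur→Slot 6 ($109); total welfare W = $625.
Delta receives Slot 7 at value $124, so the others get W − 124 = $501.
Without Delta: best allocation of the remaining 4 bidders over all 5 slots is Onyx→Slot 5 ($123), Apex→Slot 3 ($141), Ember→Slot 7 ($136), Larkspur→Slot 6 ($109), total $509.
VCG payment = (others' best without Delta) − (others' welfare with Delta) = 509 − 501 = $8.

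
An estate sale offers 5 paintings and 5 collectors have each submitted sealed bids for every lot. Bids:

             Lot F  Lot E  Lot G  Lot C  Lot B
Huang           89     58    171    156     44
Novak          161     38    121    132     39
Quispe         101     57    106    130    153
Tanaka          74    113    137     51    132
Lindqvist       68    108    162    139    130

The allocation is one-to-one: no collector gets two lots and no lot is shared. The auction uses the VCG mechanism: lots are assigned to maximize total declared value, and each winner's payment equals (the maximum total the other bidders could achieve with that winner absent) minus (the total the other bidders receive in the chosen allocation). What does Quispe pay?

Quispe pays $19.

Efficient allocation: Huang→Lot C ($156), Novak→Lot F ($161), Quispe→Lot B ($153), Tanaka→Lot E ($113), Lindqvist→Lot G ($162); total welfare W = $745.
Quispe receives Lot B at value $153, so the others get W − 153 = $592.
Without Quispe: best allocation of the remaining 4 bidders over all 5 lots is Huang→Lot C ($156), Novak→Lot F ($161), Tanaka→Lot B ($132), Lindqvist→Lot G ($162), total $611.
VCG payment = (others' best without Quispe) − (others' welfare with Quispe) = 611 − 592 = $19.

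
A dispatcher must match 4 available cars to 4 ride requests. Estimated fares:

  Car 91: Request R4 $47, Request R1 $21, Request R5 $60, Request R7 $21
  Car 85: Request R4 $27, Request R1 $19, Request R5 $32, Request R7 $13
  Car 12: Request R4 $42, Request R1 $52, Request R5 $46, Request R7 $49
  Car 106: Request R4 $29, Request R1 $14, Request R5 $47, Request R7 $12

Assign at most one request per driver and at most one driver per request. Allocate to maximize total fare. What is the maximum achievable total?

Max total: $162

This is a one-to-one assignment (maximum-weight bipartite matching).
Optimal: Car 91→Request R4 ($47), Car 85→Request R1 ($19), Car 12→Request R7 ($49), Car 106→Request R5 ($47) — total 47+19+49+47 = $162.
Column-greedy (each request in turn goes to its best remaining driver) gives $159, worse by 3.
Checked against all permutations: $162 is optimal.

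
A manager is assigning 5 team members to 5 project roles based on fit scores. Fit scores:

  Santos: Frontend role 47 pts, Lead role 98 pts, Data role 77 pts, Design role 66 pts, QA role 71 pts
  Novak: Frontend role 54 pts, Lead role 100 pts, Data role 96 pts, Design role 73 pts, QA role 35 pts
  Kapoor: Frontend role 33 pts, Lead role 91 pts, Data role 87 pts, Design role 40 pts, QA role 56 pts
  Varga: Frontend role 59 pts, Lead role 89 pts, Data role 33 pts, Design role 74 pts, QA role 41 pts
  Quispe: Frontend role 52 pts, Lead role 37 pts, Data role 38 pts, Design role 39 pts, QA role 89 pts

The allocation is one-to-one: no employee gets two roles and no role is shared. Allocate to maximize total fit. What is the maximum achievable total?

Max total: 406 pts

Optimal: Santos→Lead role (98 pts), Novak→Design role (73 pts), Kapoor→Data role (87 pts), Varga→Frontend role (59 pts), Quispe→QA role (89 pts) — total 98+73+87+59+89 = 406 pts.
Checked against all permutations: 406 pts is optimal.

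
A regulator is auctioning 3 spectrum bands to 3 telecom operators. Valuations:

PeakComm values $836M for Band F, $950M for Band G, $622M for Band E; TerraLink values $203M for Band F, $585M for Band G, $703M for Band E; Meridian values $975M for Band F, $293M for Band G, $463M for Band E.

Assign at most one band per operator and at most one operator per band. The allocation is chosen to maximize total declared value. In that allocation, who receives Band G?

PeakComm receives Band G.

Optimal: PeakComm→Band G ($950M), TerraLink→Band E ($703M), Meridian→Band F ($975M) — total 950+703+975 = $2628M.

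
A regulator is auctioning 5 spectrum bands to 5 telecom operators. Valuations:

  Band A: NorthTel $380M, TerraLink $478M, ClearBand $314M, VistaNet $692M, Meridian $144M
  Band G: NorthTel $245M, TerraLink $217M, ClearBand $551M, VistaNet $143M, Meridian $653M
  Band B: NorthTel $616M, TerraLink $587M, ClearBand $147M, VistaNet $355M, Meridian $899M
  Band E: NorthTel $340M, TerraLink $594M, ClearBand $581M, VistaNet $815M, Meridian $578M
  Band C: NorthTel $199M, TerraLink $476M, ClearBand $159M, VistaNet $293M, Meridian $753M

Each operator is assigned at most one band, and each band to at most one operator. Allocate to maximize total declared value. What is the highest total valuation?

Max total: $3213M

Optimal: NorthTel→Band B ($616M), TerraLink→Band A ($478M), ClearBand→Band G ($551M), VistaNet→Band E ($815M), Meridian→Band C ($753M) — total 616+478+551+815+753 = $3213M.
Max-entry greedy (repeatedly take the single best remaining cell) gives $2942M, worse by 271.
Next-best assignment: NorthTel→Band B, TerraLink→Band E, ClearBand→Band G, VistaNet→Band A, Meridian→Band C = $3206M.
Swapping Meridian↔ClearBand (Meridian→Band G $653M, ClearBand→Band C $159M) loses 492.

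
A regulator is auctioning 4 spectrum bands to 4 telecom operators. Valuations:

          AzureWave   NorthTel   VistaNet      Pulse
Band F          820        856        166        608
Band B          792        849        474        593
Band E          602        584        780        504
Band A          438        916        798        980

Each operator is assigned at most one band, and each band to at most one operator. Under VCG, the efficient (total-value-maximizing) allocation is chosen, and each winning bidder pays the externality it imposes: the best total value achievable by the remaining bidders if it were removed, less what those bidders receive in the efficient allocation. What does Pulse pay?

Efficient allocation: AzureWave→Band F ($820M), NorthTel→Band B ($849M), VistaNet→Band E ($780M), Pulse→Band A ($980M); total welfare W = $3429M.
Pulse receives Band A at value $980M, so the others get W − 980 = $2449M.
Without Pulse: best allocation of the remaining 3 bidders over all 4 bands is AzureWave→Band F ($820M), NorthTel→Band A ($916M), VistaNet→Band E ($780M), total $2516M.
VCG payment = (others' best without Pulse) − (others' welfare with Pulse) = 2516 − 2449 = $67M.

Pulse pays $67M.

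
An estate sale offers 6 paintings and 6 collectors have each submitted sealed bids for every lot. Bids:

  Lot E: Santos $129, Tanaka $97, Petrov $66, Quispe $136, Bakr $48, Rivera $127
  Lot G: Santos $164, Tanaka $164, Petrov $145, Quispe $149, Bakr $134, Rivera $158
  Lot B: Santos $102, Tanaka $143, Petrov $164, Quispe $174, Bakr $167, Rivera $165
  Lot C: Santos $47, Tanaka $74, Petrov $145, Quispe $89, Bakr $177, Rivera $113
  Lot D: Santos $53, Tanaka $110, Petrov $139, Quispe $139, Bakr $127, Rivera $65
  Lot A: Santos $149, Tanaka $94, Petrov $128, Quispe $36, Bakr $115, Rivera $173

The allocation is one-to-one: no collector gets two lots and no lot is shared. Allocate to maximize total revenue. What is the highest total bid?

Max total: $956

This is the linear assignment problem.
Optimal: Santos→Lot E ($129), Tanaka→Lot G ($164), Petrov→Lot D ($139), Quispe→Lot B ($174), Bakr→Lot C ($177), Rivera→Lot A ($173) — total 129+164+139+174+177+173 = $956.
Row-greedy (each collector in turn takes its best remaining lot) gives $833, worse by 123.
Next-best assignment: Santos→Lot E, Tanaka→Lot G, Petrov→Lot B, Quispe→Lot D, Bakr→Lot C, Rivera→Lot A = $946.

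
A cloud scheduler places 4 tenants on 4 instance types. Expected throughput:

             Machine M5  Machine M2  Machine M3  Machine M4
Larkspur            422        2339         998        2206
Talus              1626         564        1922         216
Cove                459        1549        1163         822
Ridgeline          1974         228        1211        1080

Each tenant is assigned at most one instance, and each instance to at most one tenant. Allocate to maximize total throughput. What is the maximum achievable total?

Optimal: Larkspur→Machine M4 (2206 ops/s), Talus→Machine M3 (1922 ops/s), Cove→Machine M2 (1549 ops/s), Ridgeline→Machine M5 (1974 ops/s) — total 2206+1922+1549+1974 = 7651 ops/s.
Column-greedy (each instance in turn goes to its best remaining tenant) gives 7057 ops/s, worse by 594.
Swapping Cove↔Ridgeline (Cove→Machine M5 459 ops/s, Ridgeline→Machine M2 228 ops/s) loses 2836.

Max total: 7651 ops/s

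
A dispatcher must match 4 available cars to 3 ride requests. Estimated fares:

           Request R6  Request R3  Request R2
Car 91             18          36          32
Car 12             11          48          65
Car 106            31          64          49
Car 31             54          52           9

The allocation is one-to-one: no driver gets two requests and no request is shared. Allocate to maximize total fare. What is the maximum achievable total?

Optimal: Car 31→Request R6 ($54), Car 106→Request R3 ($64), Car 12→Request R2 ($65) — total 54+64+65 = $183.
Row-greedy (each driver in turn takes its best remaining request) gives $132, worse by 51.
Next-best assignment: Car 31→Request R6, Car 91→Request R3, Car 12→Request R2 = $155.
Every other assignment is strictly worse.

Maximum total: $183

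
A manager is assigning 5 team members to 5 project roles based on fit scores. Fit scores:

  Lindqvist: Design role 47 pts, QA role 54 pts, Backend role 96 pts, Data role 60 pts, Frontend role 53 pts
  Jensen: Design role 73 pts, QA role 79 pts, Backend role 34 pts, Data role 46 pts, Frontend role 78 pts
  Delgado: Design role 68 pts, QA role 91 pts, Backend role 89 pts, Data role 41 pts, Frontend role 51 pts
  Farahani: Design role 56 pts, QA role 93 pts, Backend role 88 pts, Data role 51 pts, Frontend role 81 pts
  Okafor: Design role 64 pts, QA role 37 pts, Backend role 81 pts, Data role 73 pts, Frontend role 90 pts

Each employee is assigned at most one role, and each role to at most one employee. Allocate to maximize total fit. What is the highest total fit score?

Optimal: Lindqvist→Backend role (96 pts), Jensen→Design role (73 pts), Delgado→QA role (91 pts), Farahani→Frontend role (81 pts), Okafor→Data role (73 pts) — total 96+73+91+81+73 = 414 pts.
Max-entry greedy (repeatedly take the single best remaining cell) gives 393 pts, worse by 21.
Next-best assignment: Lindqvist→Backend role, Jensen→Frontend role, Delgado→Design role, Farahani→QA role, Okafor→Data role = 408 pts.

Maximum total: 414 pts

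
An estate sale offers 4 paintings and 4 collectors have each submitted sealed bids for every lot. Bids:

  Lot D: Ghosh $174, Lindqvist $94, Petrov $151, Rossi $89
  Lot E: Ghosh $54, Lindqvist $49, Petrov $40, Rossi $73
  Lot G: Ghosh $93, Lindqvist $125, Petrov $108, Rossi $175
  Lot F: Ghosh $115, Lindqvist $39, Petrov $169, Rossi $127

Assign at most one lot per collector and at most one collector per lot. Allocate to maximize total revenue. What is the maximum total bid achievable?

Optimal: Ghosh→Lot D ($174), Lindqvist→Lot E ($49), Petrov→Lot F ($169), Rossi→Lot G ($175) — total 174+49+169+175 = $567.
Column-greedy (each lot in turn goes to its best remaining collector) gives $541, worse by 26.
Every other assignment is strictly worse.

Max total: $567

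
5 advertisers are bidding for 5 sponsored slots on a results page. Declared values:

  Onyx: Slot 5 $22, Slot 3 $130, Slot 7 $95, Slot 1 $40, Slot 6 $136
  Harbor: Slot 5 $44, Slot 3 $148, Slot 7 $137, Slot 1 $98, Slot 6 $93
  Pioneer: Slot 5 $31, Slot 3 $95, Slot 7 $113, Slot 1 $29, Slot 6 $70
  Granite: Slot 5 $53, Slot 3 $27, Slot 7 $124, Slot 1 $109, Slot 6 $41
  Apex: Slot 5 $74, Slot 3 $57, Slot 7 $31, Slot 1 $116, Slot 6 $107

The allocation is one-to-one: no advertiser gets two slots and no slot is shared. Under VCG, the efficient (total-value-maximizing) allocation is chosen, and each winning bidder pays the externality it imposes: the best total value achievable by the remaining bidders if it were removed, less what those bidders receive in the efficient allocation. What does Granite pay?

Granite pays $42.

Efficient allocation: Onyx→Slot 6 ($136), Harbor→Slot 3 ($148), Pioneer→Slot 7 ($113), Granite→Slot 1 ($109), Apex→Slot 5 ($74); total welfare W = $580.
Granite receives Slot 1 at value $109, so the others get W − 109 = $471.
Without Granite: best allocation of the remaining 4 bidders over all 5 slots is Onyx→Slot 6 ($136), Harbor→Slot 3 ($148), Pioneer→Slot 7 ($113), Apex→Slot 1 ($116), total $513.
VCG payment = (others' best without Granite) − (others' welfare with Granite) = 513 − 471 = $42.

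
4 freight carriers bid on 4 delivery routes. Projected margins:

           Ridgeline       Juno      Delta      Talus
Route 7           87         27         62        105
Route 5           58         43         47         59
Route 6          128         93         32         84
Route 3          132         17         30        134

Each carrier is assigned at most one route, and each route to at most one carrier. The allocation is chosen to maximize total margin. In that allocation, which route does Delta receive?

Optimal: Ridgeline→Route 3 ($132k), Juno→Route 6 ($93k), Delta→Route 5 ($47k), Talus→Route 7 ($105k) — total 132+93+47+105 = $377k.
Swapping Ridgeline↔Talus (Ridgeline→Route 7 $87k, Talus→Route 3 $134k) loses 16.
Delta's own top route is Route 7 ($62k), but forcing Delta→Route 7 and reassigning the rest optimally gives only $367k — worse by 10.

Delta receives Route 5.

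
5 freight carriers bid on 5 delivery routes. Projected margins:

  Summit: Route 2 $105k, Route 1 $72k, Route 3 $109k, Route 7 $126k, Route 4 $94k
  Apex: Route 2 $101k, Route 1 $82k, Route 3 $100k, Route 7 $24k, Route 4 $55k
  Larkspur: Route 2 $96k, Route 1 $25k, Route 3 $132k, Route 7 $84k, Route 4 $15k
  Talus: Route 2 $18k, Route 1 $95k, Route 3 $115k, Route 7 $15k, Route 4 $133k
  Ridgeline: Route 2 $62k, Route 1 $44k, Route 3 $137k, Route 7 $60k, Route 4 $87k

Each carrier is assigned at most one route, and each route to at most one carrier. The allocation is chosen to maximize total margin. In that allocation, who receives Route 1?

Apex receives Route 1.

This is a one-to-one assignment (maximum-weight bipartite matching).
Optimal: Summit→Route 7 ($126k), Apex→Route 1 ($82k), Larkspur→Route 2 ($96k), Talus→Route 4 ($133k), Ridgeline→Route 3 ($137k) — total 126+82+96+133+137 = $574k.
Row-greedy (each carrier in turn takes its best remaining route) gives $536k, worse by 38.
Swapping Ridgeline↔Larkspur (Ridgeline→Route 2 $62k, Larkspur→Route 3 $132k) loses 39.
Checked against all permutations: $574k is optimal.
Apex's own top route is Route 2 ($101k), but forcing Apex→Route 2 and reassigning the rest optimally gives only $541k — worse by 33.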